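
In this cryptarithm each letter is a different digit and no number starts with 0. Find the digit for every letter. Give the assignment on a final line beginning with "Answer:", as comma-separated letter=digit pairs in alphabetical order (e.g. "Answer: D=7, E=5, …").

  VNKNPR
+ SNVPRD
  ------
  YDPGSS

Step 1. [col 1: R + D ≡ S (mod 10)] no forcing yet in column 1 (carry-in 0); R=5 is free and consistent — try it ⇒ R=5.
Step 2. [col 1: R + D ≡ S (mod 10)] column 1 (R + D ≡ S (mod 10), carry-in 0) doesn't pin S yet; pick S=3 and continue ⇒ S=3.
Step 3. [col 1: R + D ≡ S (mod 10)] from column 1 (R=5, S=3, carry-in 0, digits 3,5 already taken and all letters distinct): D must equal 8 ⇒ D=8.
Step 4. [col 2: P + R ≡ S (mod 10)] column 2 reads P+R+carry(1)=S with R=5, S=3; with digits 3,5,8 already taken and all letters distinct, the only value for P is 7 ⇒ P=7.
Step 5. [col 3: N + P ≡ G (mod 10)] column 3 (N + P ≡ G (mod 10), carry-in 1) doesn't pin G yet; pick G=2 and continue. So G=2.
Step 6. [col 3: N + P ≡ G (mod 10)] from column 3 (P=7, G=2, carry-in 1, digits 2,3,5,7,8 already taken and all letters distinct): N must equal 4, so N=4.
Step 7. [col 4: K + V ≡ P (mod 10)] several values work for K in column 4 (K + V ≡ P (mod 10), carry-in 1); try K=0. So K=0.
Step 8. [col 4: K + V ≡ P (mod 10)] column 4 reads K+V+carry(1)=P with K=0, P=7; with digits 0,2,3,4,5,7,8 already taken and all letters distinct, the only value for V is 6. So V=6.
Step 9. [col 6: V + S ≡ Y (mod 10)] from column 6 (V=6, S=3, carry-in 0, digits 0,2,3,4,5,6,7,8 already taken and all letters distinct): Y must equal 9, so Y=9.

Answer: D=8, G=2, K=0, N=4, P=7, R=5, S=3, V=6, Y=9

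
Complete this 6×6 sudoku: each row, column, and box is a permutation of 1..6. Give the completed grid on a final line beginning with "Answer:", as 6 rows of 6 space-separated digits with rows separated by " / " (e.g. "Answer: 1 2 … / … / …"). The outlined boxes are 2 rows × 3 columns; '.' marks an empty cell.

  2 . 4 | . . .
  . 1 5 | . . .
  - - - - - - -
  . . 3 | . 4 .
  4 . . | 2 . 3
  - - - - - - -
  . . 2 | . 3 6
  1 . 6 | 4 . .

Step 1. [r5c1∈{5}] r5c1 has the single candidate 5 ⇒ r5c1=5.
Step 2. [r3c1∈{6}] r3c1 has the single candidate 6 ⇒ r3c1=6.
Step 3. [r4c5∈{1,5,6}] across row 4, 6 lands solely at r4c5 ⇒ r4c5=6.
Step 4. [r1c5∈{1,5}] in col 5, 1 fits only at r1c5. So r1c5=1.
Step 5. [r1c6∈{5}] r1c6's peers cover all but 5, so r1c6=5.
Step 6. [r1c2∈{3,6}] in col 2, 6 fits only at r1c2, so r1c2=6.
Step 7. [r6c6∈{2}] only 2 remains possible at r6c6 ⇒ r6c6=2.
Step 8. [r3c4∈{1,5}] across col 4, 5 lands solely at r3c4 ⇒ r3c4=5.
Step 9. [r1c4∈{3}] r1c4's peers cover all but 3 ⇒ r1c4=3.
Step 10. [r2c1∈{3}] only 3 remains possible at r2c1. So r2c1=3.
Step 11. [r4c3∈{1}] only 1 remains possible at r4c3. So r4c3=1.
Step 12. [r2c5∈{2}] r2c5 has the single candidate 2. So r2c5=2.
Step 13. [r2c6∈{4}] r2c6's peers cover all but 4, so r2c6=4.
Step 14. [r2c4∈{6}] r2c4's peers cover all but 6. So r2c4=6.
Step 15. [r6c2∈{3}] r6c2 is down to just 3, so r6c2=3.
Step 16. [r3c6∈{1}] r3c6 is down to just 1, so r3c6=1.
Step 17. [r5c2∈{4}] r5c2 has the single candidate 4, so r5c2=4.
Step 18. [r4c2∈{5}] only 5 remains possible at r4c2 ⇒ r4c2=5.
Step 19. [r6c5∈{5}] r6c5 has the single candidate 5. So r6c5=5.
Step 20. [r5c4∈{1}] only 1 remains possible at r5c4, so r5c4=1.
Step 21. [r3c2∈{2}] r3c2 is down to just 2, so r3c2=2.

Answer: 2 6 4 3 1 5 / 3 1 5 6 2 4 / 6 2 3 5 4 1 / 4 5 1 2 6 3 / 5 4 2 1 3 6 / 1 3 6 4 5 2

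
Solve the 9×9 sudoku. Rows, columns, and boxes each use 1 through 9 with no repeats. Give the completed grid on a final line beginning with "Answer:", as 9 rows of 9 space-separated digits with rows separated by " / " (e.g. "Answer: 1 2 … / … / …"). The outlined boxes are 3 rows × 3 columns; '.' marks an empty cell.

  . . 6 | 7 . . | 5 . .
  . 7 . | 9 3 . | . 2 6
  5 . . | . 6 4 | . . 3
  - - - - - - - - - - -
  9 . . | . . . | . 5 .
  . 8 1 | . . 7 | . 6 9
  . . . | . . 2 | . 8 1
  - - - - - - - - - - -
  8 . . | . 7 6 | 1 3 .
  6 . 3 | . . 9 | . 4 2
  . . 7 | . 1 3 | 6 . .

Step 1. [r3c7∈{7,8,9}] r3c7 is the only open cell in col 7 admitting 9 ⇒ r3c7=9.
Step 2. [r1c2∈{1,2,3,4,9}] r1c2 is the only open cell in row 1 admitting 9. So r1c2=9.
Step 3. [r1c1∈{1,2,3,4}] across row 1, 3 lands solely at r1c1, so r1c1=3.
Step 4. [r7c9∈{5}] only 5 remains possible at r7c9 ⇒ r7c9=5.
Step 5. [r6c3∈{4,5}] across col 3, 5 lands solely at r6c3. So r6c3=5.
Step 6. [r1c9∈{4,8}] row 1 places 4 nowhere but r1c9 ⇒ r1c9=4.
Step 7. [r2c1∈{1,4}] across col 1, 1 lands solely at r2c1 ⇒ r2c1=1.
Step 8. [r3c2∈{2}] r3c2 is down to just 2. So r3c2=2.
Step 9. [r7c2∈{4}] r7c2 is down to just 4, so r7c2=4.
Step 10. [r9c4∈{2,4,5,8}] row 9 places 4 nowhere but r9c4 ⇒ r9c4=4.
Step 11. [r8c7∈{7,8}] r8c7 is the only open cell in row 8 admitting 7. So r8c7=7.
Step 12. [r1c8∈{1}] r1c8 is down to just 1, so r1c8=1.
Step 13. [r1c6∈{8}] only 8 remains possible at r1c6, so r1c6=8.
Step 14. [r9c1∈{2}] r9c1's peers cover all but 2. So r9c1=2.
Step 15. [r5c1∈{4}] only 4 remains possible at r5c1 ⇒ r5c1=4.
Step 16. [r5c7∈{2,3}] in row 5, 2 fits only at r5c7 ⇒ r5c7=2.
Step 17. [r5c4∈{3,5}] r5c4 is the only open cell in row 5 admitting 3. So r5c4=3.
Step 18. [r8c4∈{5,8}] col 4 places 5 nowhere but r8c4. So r8c4=5.
Step 19. [r4c4∈{1,6,8}] 8 has one home in col 4: r4c4 ⇒ r4c4=8.
Step 20. [r4c5∈{4}] r4c5 is down to just 4, so r4c5=4.
Step 21. [r4c2∈{3,6}] r4c2 is the only open cell in row 4 admitting 6. So r4c2=6.
Step 22. [r2c7∈{8}] r2c7's peers cover all but 8 ⇒ r2c7=8.
Step 23. [r4c7∈{3}] r4c7's peers cover all but 3 ⇒ r4c7=3.
Step 24. [r9c2∈{5}] only 5 remains possible at r9c2 ⇒ r9c2=5.
Step 25. [r1c5∈{2}] r1c5 has the single candidate 2. So r1c5=2.
Step 26. [r4c9∈{7}] r4c9 is down to just 7. So r4c9=7.
Step 27. [r8c2∈{1}] nothing but 1 survives at r8c2. So r8c2=1.
Step 28. [r3c8∈{7}] nothing but 7 survives at r3c8 ⇒ r3c8=7.
Step 29. [r9c9∈{8}] r9c9's peers cover all but 8, so r9c9=8.
Step 30. [r4c3∈{2}] r4c3 is down to just 2 ⇒ r4c3=2.
Step 31. [r3c4∈{1}] nothing but 1 survives at r3c4, so r3c4=1.
Step 32. [r6c5∈{9}] nothing but 9 survives at r6c5, so r6c5=9.
Step 33. [r5c5∈{5}] r5c5 has the single candidate 5. So r5c5=5.
Step 34. [r2c6∈{5}] r2c6's peers cover all but 5 ⇒ r2c6=5.
Step 35. [r9c8∈{9}] nothing but 9 survives at r9c8. So r9c8=9.
Step 36. [r6c4∈{6}] nothing but 6 survives at r6c4, so r6c4=6.
Step 37. [r8c5∈{8}] r8c5 is down to just 8, so r8c5=8.
Step 38. [r6c1∈{7}] r6c1 has the single candidate 7 ⇒ r6c1=7.
Step 39. [r7c4∈{2}] r7c4's peers cover all but 2 ⇒ r7c4=2.
Step 40. [r3c3∈{8}] nothing but 8 survives at r3c3. So r3c3=8.
Step 41. [r7c3∈{9}] r7c3 is down to just 9 ⇒ r7c3=9.
Step 42. [r6c7∈{4}] r6c7 is down to just 4. So r6c7=4.
Step 43. [r2c3∈{4}] r2c3's peers cover all but 4, so r2c3=4.
Step 44. [r4c6∈{1}] nothing but 1 survives at r4c6. So r4c6=1.
Step 45. [r6c2∈{3}] nothing but 3 survives at r6c2. So r6c2=3.

Answer: 3 9 6 7 2 8 5 1 4 / 1 7 4 9 3 5 8 2 6 / 5 2 8 1 6 4 9 7 3 / 9 6 2 8 4 1 3 5 7 / 4 8 1 3 5 7 2 6 9 / 7 3 5 6 9 2 4 8 1 / 8 4 9 2 7 6 1 3 5 / 6 1 3 5 8 9 7 4 2 / 2 5 7 4 1 3 6 9 8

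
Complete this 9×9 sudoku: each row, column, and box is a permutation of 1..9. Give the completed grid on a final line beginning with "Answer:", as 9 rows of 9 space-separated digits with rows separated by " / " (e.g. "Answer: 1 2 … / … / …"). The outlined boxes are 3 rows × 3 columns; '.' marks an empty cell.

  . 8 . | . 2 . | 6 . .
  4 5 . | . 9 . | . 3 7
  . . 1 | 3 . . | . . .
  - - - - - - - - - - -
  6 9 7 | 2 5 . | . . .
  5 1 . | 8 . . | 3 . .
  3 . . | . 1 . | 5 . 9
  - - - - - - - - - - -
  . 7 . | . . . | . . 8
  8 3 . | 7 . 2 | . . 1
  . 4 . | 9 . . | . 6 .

Step 1. [r4c9∈{4}] r4c9 is down to just 4, so r4c9=4.
Step 2. [r1c9∈{5}] only 5 remains possible at r1c9 ⇒ r1c9=5.
Step 3. [r3c9∈{2}] r3c9's peers cover all but 2. So r3c9=2.
Step 4. [r7c4∈{1,4,5,6}] in col 4, 5 fits only at r7c4. So r7c4=5.
Step 5. [r2c3∈{2,6}] r2c3 is the only open cell in row 2 admitting 2 ⇒ r2c3=2.
Step 6. [r3c6∈{4,5,6,7,8}] 5 has one home in row 3: r3c6 ⇒ r3c6=5.
Step 7. [r5c8∈{2,7}] across row 5, 2 lands solely at r5c8, so r5c8=2.
Step 8. [r5c3∈{4}] nothing but 4 survives at r5c3. So r5c3=4.
Step 9. [r8c8∈{4,5,9}] in col 8, 5 fits only at r8c8 ⇒ r8c8=5.
Step 10. [r4c6∈{3}] r4c6 is down to just 3, so r4c6=3.
Step 11. [r7c5∈{3,4,6}] in row 7, 3 fits only at r7c5. So r7c5=3.
Step 12. [r5c9∈{6}] r5c9's peers cover all but 6, so r5c9=6.
Step 13. [r5c5∈{7}] only 7 remains possible at r5c5, so r5c5=7.
Step 14. [r1c6∈{1,4,7}] across col 6, 7 lands solely at r1c6 ⇒ r1c6=7.
Step 15. [r1c1∈{9}] r1c1 has the single candidate 9. So r1c1=9.
Step 16. [r9c5∈{8}] only 8 remains possible at r9c5, so r9c5=8.
Step 17. [r2c6∈{1,6,8}] col 6 places 8 nowhere but r2c6, so r2c6=8.
Step 18. [r2c4∈{1,6}] 6 has one home in row 2: r2c4. So r2c4=6.
Step 19. [r3c5∈{4}] nothing but 4 survives at r3c5, so r3c5=4.
Step 20. [r7c6∈{1,4,6}] 4 has one home in box 8: r7c6 ⇒ r7c6=4.
Step 21. [r7c8∈{9}] only 9 remains possible at r7c8 ⇒ r7c8=9.
Step 22. [r3c8∈{8}] r3c8's peers cover all but 8, so r3c8=8.
Step 23. [r7c1∈{1,2}] in row 7, 1 fits only at r7c1. So r7c1=1.
Step 24. [r2c7∈{1}] only 1 remains possible at r2c7 ⇒ r2c7=1.
Step 25. [r7c3∈{6}] r7c3's peers cover all but 6, so r7c3=6.
Step 26. [r9c1∈{2}] r9c1 is down to just 2, so r9c1=2.
Step 27. [r1c3∈{3}] only 3 remains possible at r1c3, so r1c3=3.
Step 28. [r6c8∈{7}] r6c8 has the single candidate 7 ⇒ r6c8=7.
Step 29. [r6c4∈{4}] nothing but 4 survives at r6c4 ⇒ r6c4=4.
Step 30. [r9c9∈{3}] r9c9's peers cover all but 3, so r9c9=3.
Step 31. [r4c8∈{1}] r4c8 is down to just 1. So r4c8=1.
Step 32. [r6c2∈{2}] r6c2's peers cover all but 2. So r6c2=2.
Step 33. [r5c6∈{9}] r5c6's peers cover all but 9 ⇒ r5c6=9.
Step 34. [r3c2∈{6}] nothing but 6 survives at r3c2, so r3c2=6.
Step 35. [r9c7∈{7}] r9c7 is down to just 7 ⇒ r9c7=7.
Step 36. [r7c7∈{2}] nothing but 2 survives at r7c7. So r7c7=2.
Step 37. [r1c4∈{1}] r1c4's peers cover all but 1 ⇒ r1c4=1.
Step 38. [r9c3∈{5}] r9c3 has the single candidate 5 ⇒ r9c3=5.
Step 39. [r4c7∈{8}] only 8 remains possible at r4c7. So r4c7=8.
Step 40. [r6c6∈{6}] r6c6 is down to just 6, so r6c6=6.
Step 41. [r8c7∈{4}] nothing but 4 survives at r8c7 ⇒ r8c7=4.
Step 42. [r6c3∈{8}] only 8 remains possible at r6c3. So r6c3=8.
Step 43. [r3c1∈{7}] r3c1's peers cover all but 7. So r3c1=7.
Step 44. [r3c7∈{9}] nothing but 9 survives at r3c7. So r3c7=9.
Step 45. [r8c3∈{9}] only 9 remains possible at r8c3 ⇒ r8c3=9.
Step 46. [r8c5∈{6}] r8c5 has the single candidate 6. So r8c5=6.
Step 47. [r9c6∈{1}] r9c6 is down to just 1, so r9c6=1.
Step 48. [r1c8∈{4}] nothing but 4 survives at r1c8. So r1c8=4.

Answer: 9 8 3 1 2 7 6 4 5 / 4 5 2 6 9 8 1 3 7 / 7 6 1 3 4 5 9 8 2 / 6 9 7 2 5 3 8 1 4 / 5 1 4 8 7 9 3 2 6 / 3 2 8 4 1 6 5 7 9 / 1 7 6 5 3 4 2 9 8 / 8 3 9 7 6 2 4 5 1 / 2 4 5 9 8 1 7 6 3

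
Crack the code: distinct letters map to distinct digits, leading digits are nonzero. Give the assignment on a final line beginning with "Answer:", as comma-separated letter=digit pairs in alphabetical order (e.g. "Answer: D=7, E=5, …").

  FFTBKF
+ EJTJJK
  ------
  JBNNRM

Step 1. [col 1: F + K ≡ M (mod 10)] several values work for K in column 1 (F + K ≡ M (mod 10), carry-in 0); try K=7. So K=7.
Step 2. [col 1: F + K ≡ M (mod 10)] column 1 (F + K ≡ M (mod 10), carry-in 0) doesn't pin M yet; pick M=0 and continue, so M=0.
Step 3. [col 1: F + K ≡ M (mod 10)] from column 1 (K=7, M=0, carry-in 0, digits 0,7 already taken and all letters distinct): F must equal 3 ⇒ F=3.
Step 4. [col 2: K + J ≡ R (mod 10)] several values work for R in column 2 (K + J ≡ R (mod 10), carry-in 1); try R=6. So R=6.
Step 5. [col 2: K + J ≡ R (mod 10)] column 2 reads K+J+carry(1)=R with K=7, R=6; with digits 0,3,6,7 already taken and all letters distinct, the only value for J is 8 ⇒ J=8.
Step 6. [col 3: B + J ≡ N (mod 10)] column 3 (B + J ≡ N (mod 10), carry-in 1) doesn't pin B yet; pick B=2 and continue, so B=2.
Step 7. [col 3: B + J ≡ N (mod 10)] from column 3 (B=2, J=8, carry-in 1, digits 0,2,3,6,7,8 already taken and all letters distinct): N must equal 1 ⇒ N=1.
Step 8. [col 4: T + T ≡ N (mod 10)] from column 4 (N=1, carry-in 1, digits 0,1,2,3,6,7,8 already taken and all letters distinct): T must equal 5. So T=5.
Step 9. [col 6: F + E ≡ J (mod 10)] column 6: given F=3, J=8, carry-in 1, and digits 0,1,2,3,5,6,7,8 already taken and all letters distinct, F+E≡J (mod 10) forces E=4, so E=4.

Answer: B=2, E=4, F=3, J=8, K=7, M=0, N=1, R=6, T=5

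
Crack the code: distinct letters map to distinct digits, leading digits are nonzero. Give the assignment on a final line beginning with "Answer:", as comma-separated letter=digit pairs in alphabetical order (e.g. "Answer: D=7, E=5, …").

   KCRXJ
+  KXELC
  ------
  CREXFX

Step 1. [col 1: J + C ≡ X (mod 10)] no forcing yet in column 1 (carry-in 0); X=3 is free and consistent — try it. So X=3.
Step 2. [col 1: J + C ≡ X (mod 10)] several values work for C in column 1 (J + C ≡ X (mod 10), carry-in 0); try C=1 ⇒ C=1.
Step 3. [col 1: J + C ≡ X (mod 10)] column 1 reads J+C+carry(0)=X with C=1, X=3; with digits 1,3 already taken and all letters distinct, the only value for J is 2. So J=2.
Step 4. [col 2: X + L ≡ F (mod 10)] L=4 is one option consistent with column 2 (X + L ≡ F (mod 10), carry-in 0) — take it. So L=4.
Step 5. [col 2: X + L ≡ F (mod 10)] in column 2 we have X+L≡F with carry-in 0; given X=3, L=4 and digits 1,2,3,4 already taken and all letters distinct, that pins F to 7. So F=7.
Step 6. [col 3: R + E ≡ X (mod 10)] E=5 is one option consistent with column 3 (R + E ≡ X (mod 10), carry-in 0) — take it ⇒ E=5.
Step 7. [col 3: R + E ≡ X (mod 10)] in column 3 we have R+E≡X with carry-in 0; given E=5, X=3 and digits 1,2,3,4,5,7 already taken and all letters distinct, that pins R to 8, so R=8.
Step 8. [col 5: K + K ≡ R (mod 10)] column 5 reads K+K+carry(0)=R with R=8; with digits 1,2,3,4,5,7,8 already taken and all letters distinct, the only value for K is 9, so K=9.

Answer: C=1, E=5, F=7, J=2, K=9, L=4, R=8, X=3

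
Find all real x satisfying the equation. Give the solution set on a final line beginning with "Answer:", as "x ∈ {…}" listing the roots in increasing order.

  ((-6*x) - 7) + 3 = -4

Step 1. [((-6*x) - 7) + 3 = -4] the outer +3 inverts by subtracting 3 ⇒ sub: (-6*x) - 7 = -7.
Step 2. [(-6*x) - 7 = -7] add 7: x sits inside (… - 7) ⇒ sub: -6*x = 0.
Step 3. [-6*x = 0] divide by the outer -6 ⇒ div: x = 0.

Answer: x ∈ {0}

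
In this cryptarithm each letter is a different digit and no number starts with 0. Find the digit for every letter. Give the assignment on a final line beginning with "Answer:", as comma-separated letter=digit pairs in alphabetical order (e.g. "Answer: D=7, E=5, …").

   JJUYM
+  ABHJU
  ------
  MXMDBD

Step 1. [col 1: M + U ≡ D (mod 10)] several values work for U in column 1 (M + U ≡ D (mod 10), carry-in 0); try U=2, so U=2.
Step 2. [col 1: M + U ≡ D (mod 10)] no forcing yet in column 1 (carry-in 0); D=3 is free and consistent — try it, so D=3.
Step 3. [col 1: M + U ≡ D (mod 10)] column 1: given U=2, D=3, carry-in 0, and digits 2,3 already taken and all letters distinct, M+U≡D (mod 10) forces M=1 ⇒ M=1.
Step 4. [col 2: Y + J ≡ B (mod 10)] B=5 is one option consistent with column 2 (Y + J ≡ B (mod 10), carry-in 0) — take it. So B=5.
Step 5. [col 2: Y + J ≡ B (mod 10)] column 2 (Y + J ≡ B (mod 10), carry-in 0) doesn't pin Y yet; pick Y=9 and continue ⇒ Y=9.
Step 6. [col 2: Y + J ≡ B (mod 10)] from column 2 (Y=9, B=5, carry-in 0, digits 1,2,3,5,9 already taken and all letters distinct): J must equal 6. So J=6.
Step 7. [col 3: U + H ≡ D (mod 10)] in column 3 we have U+H≡D with carry-in 1; given U=2, D=3 and digits 1,2,3,5,6,9 already taken and all letters distinct, that pins H to 0 ⇒ H=0.
Step 8. [col 5: J + A ≡ X (mod 10)] from column 5 (J=6, carry-in 1, digits 0,1,2,3,5,6,9 already taken and all letters distinct): A must equal 7 ⇒ A=7.
Step 9. [col 5: J + A ≡ X (mod 10)] from column 5 (J=6, A=7, carry-in 1, digits 0,1,2,3,5,6,7,9 already taken and all letters distinct): X must equal 4 ⇒ X=4.

Answer: A=7, B=5, D=3, H=0, J=6, M=1, U=2, X=4, Y=9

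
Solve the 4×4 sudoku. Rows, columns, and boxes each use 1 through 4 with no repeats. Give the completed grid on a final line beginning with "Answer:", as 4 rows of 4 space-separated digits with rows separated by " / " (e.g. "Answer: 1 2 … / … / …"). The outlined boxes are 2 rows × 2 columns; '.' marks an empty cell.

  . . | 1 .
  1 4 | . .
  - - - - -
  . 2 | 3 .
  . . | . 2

Step 1. [r1c2∈{3}] only 3 remains possible at r1c2 ⇒ r1c2=3.
Step 2. [r4c3∈{4}] r4c3's peers cover all but 4. So r4c3=4.
Step 3. [r3c4∈{1}] r3c4 is down to just 1, so r3c4=1.
Step 4. [r3c1∈{4}] nothing but 4 survives at r3c1, so r3c1=4.
Step 5. [r2c3∈{2}] only 2 remains possible at r2c3 ⇒ r2c3=2.
Step 6. [r1c1∈{2}] r1c1's peers cover all but 2 ⇒ r1c1=2.
Step 7. [r1c4∈{4}] nothing but 4 survives at r1c4 ⇒ r1c4=4.
Step 8. [r4c2∈{1}] only 1 remains possible at r4c2, so r4c2=1.
Step 9. [r4c1∈{3}] r4c1 has the single candidate 3, so r4c1=3.
Step 10. [r2c4∈{3}] r2c4 is down to just 3. So r2c4=3.

Answer: 2 3 1 4 / 1 4 2 3 / 4 2 3 1 / 3 1 4 2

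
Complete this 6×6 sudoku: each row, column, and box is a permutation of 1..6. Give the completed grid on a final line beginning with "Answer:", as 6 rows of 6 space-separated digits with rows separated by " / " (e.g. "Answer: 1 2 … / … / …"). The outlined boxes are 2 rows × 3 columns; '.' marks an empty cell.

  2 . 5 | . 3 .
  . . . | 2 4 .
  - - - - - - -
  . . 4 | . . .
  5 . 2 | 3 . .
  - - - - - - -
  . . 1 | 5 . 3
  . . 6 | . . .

Step 1. [r6c4∈{1,4}] across col 4, 4 lands solely at r6c4, so r6c4=4.
Step 2. [r3c5∈{1,2,5,6}] in col 5, 5 fits only at r3c5. So r3c5=5.
Step 3. [r1c2∈{1,4,6}] 4 has one home in row 1: r1c2, so r1c2=4.
Step 4. [r3c6∈{1,2,6}] across row 3, 2 lands solely at r3c6, so r3c6=2.
Step 5. [r6c6∈{1}] r6c6's peers cover all but 1 ⇒ r6c6=1.
Step 6. [r1c6∈{6}] r1c6's peers cover all but 6. So r1c6=6.
Step 7. [r3c4∈{1,6}] 6 has one home in col 4: r3c4 ⇒ r3c4=6.
Step 8. [r2c1∈{1,3,6}] r2c1 is the only open cell in col 1 admitting 6. So r2c1=6.
Step 9. [r3c1∈{1,3}] across col 1, 1 lands solely at r3c1, so r3c1=1.
Step 10. [r5c2∈{2}] r5c2's peers cover all but 2. So r5c2=2.
Step 11. [r3c2∈{3}] nothing but 3 survives at r3c2. So r3c2=3.
Step 12. [r2c2∈{1}] only 1 remains possible at r2c2, so r2c2=1.
Step 13. [r6c1∈{3}] r6c1's peers cover all but 3, so r6c1=3.
Step 14. [r6c5∈{2}] r6c5 is down to just 2. So r6c5=2.
Step 15. [r1c4∈{1}] r1c4 has the single candidate 1. So r1c4=1.
Step 16. [r5c1∈{4}] r5c1's peers cover all but 4 ⇒ r5c1=4.
Step 17. [r4c5∈{1}] r4c5's peers cover all but 1, so r4c5=1.
Step 18. [r5c5∈{6}] r5c5 is down to just 6. So r5c5=6.
Step 19. [r6c2∈{5}] r6c2's peers cover all but 5 ⇒ r6c2=5.
Step 20. [r2c6∈{5}] r2c6 has the single candidate 5. So r2c6=5.
Step 21. [r4c2∈{6}] r4c2 is down to just 6 ⇒ r4c2=6.
Step 22. [r2c3∈{3}] r2c3's peers cover all but 3 ⇒ r2c3=3.
Step 23. [r4c6∈{4}] r4c6's peers cover all but 4. So r4c6=4.

Answer: 2 4 5 1 3 6 / 6 1 3 2 4 5 / 1 3 4 6 5 2 / 5 6 2 3 1 4 / 4 2 1 5 6 3 / 3 5 6 4 2 1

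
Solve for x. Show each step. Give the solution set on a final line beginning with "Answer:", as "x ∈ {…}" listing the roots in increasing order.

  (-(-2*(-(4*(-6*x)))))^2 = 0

Step 1. [(-(-2*(-(4*(-6*x)))))^2 = 0] 0 ≥ 0, LHS is (·)² — take ±√. So sqrt: -(-2*(-(4*(-6*x)))) = 0.
Step 2. [-(-2*(-(4*(-6*x)))) = 0] LHS negated; negate both sides. So neg: -2*(-(4*(-6*x))) = 0.
Step 3. [-2*(-(4*(-6*x))) = 0] -2·(inner) — divide through by -2 ⇒ div: -(4*(-6*x)) = 0.
Step 4. [-(4*(-6*x)) = 0] flip signs both sides, so neg: 4*(-6*x) = 0.
Step 5. [4*(-6*x) = 0] 4 out front; divide by 4. So div: -6*x = 0.
Step 6. [-6*x = 0] divide by the outer -6 ⇒ div: x = 0.

Answer: x ∈ {0}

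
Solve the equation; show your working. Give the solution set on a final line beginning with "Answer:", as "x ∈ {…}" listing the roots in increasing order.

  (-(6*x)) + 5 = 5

Step 1. [(-(6*x)) + 5 = 5] the outer +5 inverts by subtracting 5. So sub: -(6*x) = 0.
Step 2. [-(6*x) = 0] flip signs both sides, so neg: 6*x = 0.
Step 3. [6*x = 0] divide by the outer 6 ⇒ div: x = 0.

Answer: x ∈ {0}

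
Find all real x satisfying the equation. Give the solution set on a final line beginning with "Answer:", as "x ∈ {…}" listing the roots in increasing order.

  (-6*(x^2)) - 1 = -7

Step 1. [(-6*(x^2)) - 1 = -7] peel the -1: add 1 from each side, so sub: -6*(x^2) = -6.
Step 2. [-6*(x^2) = -6] -6·(inner) — divide through by -6 ⇒ div: x^2 = 1.
Step 3. [x^2 = 1] √ both sides: 1 ≥ 0 gives two branches. So sqrt: x = 1 or -1.

Answer: x ∈ {-1, 1}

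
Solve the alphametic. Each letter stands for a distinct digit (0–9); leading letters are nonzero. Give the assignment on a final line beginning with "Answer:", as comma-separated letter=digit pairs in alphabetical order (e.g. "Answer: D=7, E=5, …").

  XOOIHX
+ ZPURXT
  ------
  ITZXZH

Step 1. [col 1: X + T ≡ H (mod 10)] several values work for X in column 1 (X + T ≡ H (mod 10), carry-in 0); try X=2. So X=2.
Step 2. [col 1: X + T ≡ H (mod 10)] column 1 (X + T ≡ H (mod 10), carry-in 0) doesn't pin H yet; pick H=9 and continue, so H=9.
Step 3. [col 1: X + T ≡ H (mod 10)] from column 1 (X=2, H=9, carry-in 0, digits 2,9 already taken and all letters distinct): T must equal 7, so T=7.
Step 4. [col 2: H + X ≡ Z (mod 10)] column 2: given H=9, X=2, carry-in 0, and digits 2,7,9 already taken and all letters distinct, H+X≡Z (mod 10) forces Z=1, so Z=1.
Step 5. [col 3: I + R ≡ X (mod 10)] several values work for R in column 3 (I + R ≡ X (mod 10), carry-in 1); try R=8, so R=8.
Step 6. [col 3: I + R ≡ X (mod 10)] in column 3 we have I+R≡X with carry-in 1; given R=8, X=2 and digits 1,2,7,8,9 already taken and all letters distinct, that pins I to 3 ⇒ I=3.
Step 7. [col 4: O + U ≡ Z (mod 10)] O=6 is one option consistent with column 4 (O + U ≡ Z (mod 10), carry-in 1) — take it, so O=6.
Step 8. [col 4: O + U ≡ Z (mod 10)] in column 4 we have O+U≡Z with carry-in 1; given O=6, Z=1 and digits 1,2,3,6,7,8,9 already taken and all letters distinct, that pins U to 4 ⇒ U=4.
Step 9. [col 5: O + P ≡ T (mod 10)] in column 5 we have O+P≡T with carry-in 1; given O=6, T=7 and digits 1,2,3,4,6,7,8,9 already taken and all letters distinct, that pins P to 0, so P=0.

Answer: H=9, I=3, O=6, P=0, R=8, T=7, U=4, X=2, Z=1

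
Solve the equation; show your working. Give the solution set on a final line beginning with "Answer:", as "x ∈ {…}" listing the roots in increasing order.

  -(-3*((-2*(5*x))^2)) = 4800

Step 1. [-(-3*((-2*(5*x))^2)) = 4800] flip signs both sides ⇒ neg: -3*((-2*(5*x))^2) = -4800.
Step 2. [-3*((-2*(5*x))^2) = -4800] divide by the outer -3, so div: (-2*(5*x))^2 = 1600.
Step 3. [(-2*(5*x))^2 = 1600] 1600 ≥ 0, LHS is (·)² — take ±√. So sqrt: -2*(5*x) = 40 or -40.
Step 4. [-2*(5*x) = 40 or -40] -2·(inner) — divide through by -2. So div: 5*x = -20 or 20.
Step 5. [5*x = -20 or 20] LHS = 5·(…); ÷5 both sides. So div: x = -4 or 4.

Answer: x ∈ {-4, 4}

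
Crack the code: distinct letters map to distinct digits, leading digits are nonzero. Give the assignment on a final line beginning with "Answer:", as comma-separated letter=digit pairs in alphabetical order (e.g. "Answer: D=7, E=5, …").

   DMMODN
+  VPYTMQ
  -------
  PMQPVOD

Step 1. [P] the sum has 7 digits but both addends have 6; that extra leading digit P is the final carry, namely 1. So P=1.
Step 2. [col 1: N + Q ≡ D (mod 10)] column 1 (N + Q ≡ D (mod 10), carry-in 0) doesn't pin N yet; pick N=3 and continue ⇒ N=3.
Step 3. [col 1: N + Q ≡ D (mod 10)] D=7 is one option consistent with column 1 (N + Q ≡ D (mod 10), carry-in 0) — take it. So D=7.
Step 4. [col 1: N + Q ≡ D (mod 10)] in column 1 we have N+Q≡D with carry-in 0; given N=3, D=7 and digits 1,3,7 already taken and all letters distinct, that pins Q to 4. So Q=4.
Step 5. [col 2: D + M ≡ O (mod 10)] several values work for M in column 2 (D + M ≡ O (mod 10), carry-in 0); try M=2, so M=2.
Step 6. [col 2: D + M ≡ O (mod 10)] column 2 reads D+M+carry(0)=O with D=7, M=2; with digits 1,2,3,4,7 already taken and all letters distinct, the only value for O is 9 ⇒ O=9.
Step 7. [col 3: O + T ≡ V (mod 10)] in column 3 we have O+T≡V with carry-in 0; given O=9 and digits 1,2,3,4,7,9 already taken and all letters distinct, that pins T to 6. So T=6.
Step 8. [col 3: O + T ≡ V (mod 10)] from column 3 (O=9, T=6, carry-in 0, digits 1,2,3,4,6,7,9 already taken and all letters distinct): V must equal 5, so V=5.
Step 9. [col 4: M + Y ≡ P (mod 10)] in column 4 we have M+Y≡P with carry-in 1; given M=2, P=1 and digits 1,2,3,4,5,6,7,9 already taken and all letters distinct, that pins Y to 8, so Y=8.

Answer: D=7, M=2, N=3, O=9, P=1, Q=4, T=6, V=5, Y=8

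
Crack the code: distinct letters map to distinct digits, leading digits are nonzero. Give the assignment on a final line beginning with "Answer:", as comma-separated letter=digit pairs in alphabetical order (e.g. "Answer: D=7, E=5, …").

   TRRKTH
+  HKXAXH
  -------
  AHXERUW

Step 1. [col 1: H + H ≡ W (mod 10)] no forcing yet in column 1 (carry-in 0); W=8 is free and consistent — try it ⇒ W=8.
Step 2. [A] A is the leading digit of a 7-digit sum of two 6-digit numbers; the final carry is exactly 1 ⇒ A=1.
Step 3. [col 1: H + H ≡ W (mod 10)] several values work for H in column 1 (H + H ≡ W (mod 10), carry-in 0); try H=4, so H=4.
Step 4. [col 2: T + X ≡ U (mod 10)] several values work for U in column 2 (T + X ≡ U (mod 10), carry-in 0); try U=2. So U=2.
Step 5. [col 2: T + X ≡ U (mod 10)] T=9 is one option consistent with column 2 (T + X ≡ U (mod 10), carry-in 0) — take it, so T=9.
Step 6. [col 2: T + X ≡ U (mod 10)] column 2: given T=9, U=2, carry-in 0, and digits 1,2,4,8,9 already taken and all letters distinct, T+X≡U (mod 10) forces X=3. So X=3.
Step 7. [col 3: K + A ≡ R (mod 10)] column 3: given A=1, carry-in 1, and digits 1,2,3,4,8,9 already taken and all letters distinct, K+A≡R (mod 10) forces K=5 ⇒ K=5.
Step 8. [col 3: K + A ≡ R (mod 10)] in column 3 we have K+A≡R with carry-in 1; given K=5, A=1 and digits 1,2,3,4,5,8,9 already taken and all letters distinct, that pins R to 7 ⇒ R=7.
Step 9. [col 4: R + X ≡ E (mod 10)] column 4: given R=7, X=3, carry-in 0, and digits 1,2,3,4,5,7,8,9 already taken and all letters distinct, R+X≡E (mod 10) forces E=0 ⇒ E=0.

Answer: A=1, E=0, H=4, K=5, R=7, T=9, U=2, W=8, X=3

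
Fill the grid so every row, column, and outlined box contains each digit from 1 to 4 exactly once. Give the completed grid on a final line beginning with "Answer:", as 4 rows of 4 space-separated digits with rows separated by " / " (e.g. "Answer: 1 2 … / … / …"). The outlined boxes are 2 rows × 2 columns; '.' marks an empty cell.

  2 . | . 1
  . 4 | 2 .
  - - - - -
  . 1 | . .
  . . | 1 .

Step 1. [r2c4∈{3}] r2c4 has the single candidate 3 ⇒ r2c4=3.
Step 2. [r3c4∈{2,4}] in row 3, 2 fits only at r3c4. So r3c4=2.
Step 3. [r4c4∈{4}] r4c4's peers cover all but 4, so r4c4=4.
Step 4. [r4c1∈{3}] r4c1 has the single candidate 3. So r4c1=3.
Step 5. [r4c2∈{2}] r4c2's peers cover all but 2. So r4c2=2.
Step 6. [r2c1∈{1}] r2c1 is down to just 1, so r2c1=1.
Step 7. [r1c2∈{3}] only 3 remains possible at r1c2. So r1c2=3.
Step 8. [r1c3∈{4}] nothing but 4 survives at r1c3. So r1c3=4.
Step 9. [r3c1∈{4}] r3c1 is down to just 4 ⇒ r3c1=4.
Step 10. [r3c3∈{3}] r3c3's peers cover all but 3 ⇒ r3c3=3.

Answer: 2 3 4 1 / 1 4 2 3 / 4 1 3 2 / 3 2 1 4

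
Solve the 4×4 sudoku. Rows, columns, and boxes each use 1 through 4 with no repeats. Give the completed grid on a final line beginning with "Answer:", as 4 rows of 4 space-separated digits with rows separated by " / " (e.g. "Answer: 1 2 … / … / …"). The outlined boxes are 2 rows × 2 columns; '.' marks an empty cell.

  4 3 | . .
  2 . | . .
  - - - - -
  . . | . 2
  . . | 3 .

Step 1. [r1c4∈{1}] nothing but 1 survives at r1c4. So r1c4=1.
Step 2. [r4c4∈{4}] r4c4's peers cover all but 4, so r4c4=4.
Step 3. [r4c1∈{1}] only 1 remains possible at r4c1 ⇒ r4c1=1.
Step 4. [r2c4∈{3}] r2c4's peers cover all but 3 ⇒ r2c4=3.
Step 5. [r1c3∈{2}] r1c3's peers cover all but 2. So r1c3=2.
Step 6. [r3c1∈{3}] r3c1 has the single candidate 3, so r3c1=3.
Step 7. [r2c3∈{4}] r2c3 is down to just 4. So r2c3=4.
Step 8. [r3c2∈{4}] r3c2 is down to just 4. So r3c2=4.
Step 9. [r3c3∈{1}] nothing but 1 survives at r3c3. So r3c3=1.
Step 10. [r4c2∈{2}] r4c2 is down to just 2 ⇒ r4c2=2.
Step 11. [r2c2∈{1}] only 1 remains possible at r2c2. So r2c2=1.

Answer: 4 3 2 1 / 2 1 4 3 / 3 4 1 2 / 1 2 3 4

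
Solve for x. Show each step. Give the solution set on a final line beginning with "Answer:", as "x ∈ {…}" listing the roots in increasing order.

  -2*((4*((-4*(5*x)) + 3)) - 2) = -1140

Step 1. [-2*((4*((-4*(5*x)) + 3)) - 2) = -1140] LHS = -2·(…); ÷-2 both sides. So div: (4*((-4*(5*x)) + 3)) - 2 = 570.
Step 2. [(4*((-4*(5*x)) + 3)) - 2 = 570] peel the -2: add 2 from each side, so sub: 4*((-4*(5*x)) + 3) = 572.
Step 3. [4*((-4*(5*x)) + 3) = 572] LHS = 4·(…); ÷4 both sides ⇒ div: (-4*(5*x)) + 3 = 143.
Step 4. [(-4*(5*x)) + 3 = 143] 3 comes off first (subtract 3) ⇒ sub: -4*(5*x) = 140.
Step 5. [-4*(5*x) = 140] -4 out front; divide by -4, so div: 5*x = -35.
Step 6. [5*x = -35] divide by the outer 5 ⇒ div: x = -7.

Answer: x ∈ {-7}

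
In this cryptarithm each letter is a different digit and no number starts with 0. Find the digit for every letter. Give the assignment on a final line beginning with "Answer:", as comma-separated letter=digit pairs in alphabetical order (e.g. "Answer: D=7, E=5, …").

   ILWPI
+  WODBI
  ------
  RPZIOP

Step 1. [col 1: I + I ≡ P (mod 10)] P=4 is one option consistent with column 1 (I + I ≡ P (mod 10), carry-in 0) — take it. So P=4.
Step 2. [col 1: I + I ≡ P (mod 10)] no forcing yet in column 1 (carry-in 0); I=7 is free and consistent — try it, so I=7.
Step 3. [col 2: P + B ≡ O (mod 10)] column 2 (P + B ≡ O (mod 10), carry-in 1) doesn't pin O yet; pick O=3 and continue, so O=3.
Step 4. [col 2: P + B ≡ O (mod 10)] in column 2 we have P+B≡O with carry-in 1; given P=4, O=3 and digits 3,4,7 already taken and all letters distinct, that pins B to 8, so B=8.
Step 5. [R] R is the leading digit of a 6-digit sum of two 5-digit numbers; the final carry is exactly 1. So R=1.
Step 6. [col 3: W + D ≡ I (mod 10)] column 3 (W + D ≡ I (mod 10), carry-in 1) doesn't pin W yet; pick W=6 and continue. So W=6.
Step 7. [col 3: W + D ≡ I (mod 10)] column 3: given W=6, I=7, carry-in 1, and digits 1,3,4,6,7,8 already taken and all letters distinct, W+D≡I (mod 10) forces D=0. So D=0.
Step 8. [col 4: L + O ≡ Z (mod 10)] L=9 is one option consistent with column 4 (L + O ≡ Z (mod 10), carry-in 0) — take it ⇒ L=9.
Step 9. [col 4: L + O ≡ Z (mod 10)] from column 4 (L=9, O=3, carry-in 0, digits 0,1,3,4,6,7,8,9 already taken and all letters distinct): Z must equal 2. So Z=2.

Answer: B=8, D=0, I=7, L=9, O=3, P=4, R=1, W=6, Z=2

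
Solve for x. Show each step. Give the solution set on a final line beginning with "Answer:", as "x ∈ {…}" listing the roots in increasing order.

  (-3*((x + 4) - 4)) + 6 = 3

Step 1. [(-3*((x + 4) - 4)) + 6 = 3] +6 is outermost — subtract 6 both sides, so sub: -3*((x + 4) - 4) = -3.
Step 2. [-3*((x + 4) - 4) = -3] -3·(inner) — divide through by -3. So div: (x + 4) - 4 = 1.
Step 3. [(x + 4) - 4 = 1] 4 comes off first (add 4). So sub: x + 4 = 5.
Step 4. [x + 4 = 5] the outer +4 inverts by subtracting 4. So sub: x = 1.

Answer: x ∈ {1}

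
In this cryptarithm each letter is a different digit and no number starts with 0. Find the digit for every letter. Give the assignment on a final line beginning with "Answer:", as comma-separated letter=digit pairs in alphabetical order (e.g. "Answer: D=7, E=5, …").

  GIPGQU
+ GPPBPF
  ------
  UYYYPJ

Step 1. [col 1: U + F ≡ J (mod 10)] F=8 is one option consistent with column 1 (U + F ≡ J (mod 10), carry-in 0) — take it ⇒ F=8.
Step 2. [col 1: U + F ≡ J (mod 10)] column 1 (U + F ≡ J (mod 10), carry-in 0) doesn't pin U yet; pick U=5 and continue, so U=5.
Step 3. [col 1: U + F ≡ J (mod 10)] column 1: given U=5, F=8, carry-in 0, and digits 5,8 already taken and all letters distinct, U+F≡J (mod 10) forces J=3. So J=3.
Step 4. [col 2: Q + P ≡ P (mod 10)] column 2 reads Q+P+carry(1)=P with nothing yet; with digits 3,5,8 already taken and all letters distinct, the only value for Q is 9 ⇒ Q=9.
Step 5. [col 2: Q + P ≡ P (mod 10)] column 2 (Q + P ≡ P (mod 10), carry-in 1) doesn't pin P yet; pick P=7 and continue. So P=7.
Step 6. [col 3: G + B ≡ Y (mod 10)] several values work for B in column 3 (G + B ≡ Y (mod 10), carry-in 1); try B=1 ⇒ B=1.
Step 7. [col 3: G + B ≡ Y (mod 10)] Y=4 is one option consistent with column 3 (G + B ≡ Y (mod 10), carry-in 1) — take it. So Y=4.
Step 8. [col 3: G + B ≡ Y (mod 10)] column 3 reads G+B+carry(1)=Y with B=1, Y=4; with digits 1,3,4,5,7,8,9 already taken and all letters distinct, the only value for G is 2 ⇒ G=2.
Step 9. [col 5: I + P ≡ Y (mod 10)] from column 5 (P=7, Y=4, carry-in 1, digits 1,2,3,4,5,7,8,9 already taken and all letters distinct): I must equal 6. So I=6.

Answer: B=1, F=8, G=2, I=6, J=3, P=7, Q=9, U=5, Y=4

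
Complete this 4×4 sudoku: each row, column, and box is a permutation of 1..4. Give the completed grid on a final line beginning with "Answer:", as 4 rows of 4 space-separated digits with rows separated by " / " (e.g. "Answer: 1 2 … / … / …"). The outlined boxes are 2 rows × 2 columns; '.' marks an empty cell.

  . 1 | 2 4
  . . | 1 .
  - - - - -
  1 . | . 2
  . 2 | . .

Step 1. [r2c4∈{3}] r2c4 is down to just 3, so r2c4=3.
Step 2. [r3c2∈{3,4}] across col 2, 3 lands solely at r3c2, so r3c2=3.
Step 3. [r4c1∈{4}] r4c1 is down to just 4 ⇒ r4c1=4.
Step 4. [r4c3∈{3}] r4c3's peers cover all but 3 ⇒ r4c3=3.
Step 5. [r2c2∈{4}] nothing but 4 survives at r2c2, so r2c2=4.
Step 6. [r2c1∈{2}] r2c1 is down to just 2. So r2c1=2.
Step 7. [r4c4∈{1}] only 1 remains possible at r4c4, so r4c4=1.
Step 8. [r3c3∈{4}] r3c3 has the single candidate 4 ⇒ r3c3=4.
Step 9. [r1c1∈{3}] r1c1's peers cover all but 3 ⇒ r1c1=3.

Answer: 3 1 2 4 / 2 4 1 3 / 1 3 4 2 / 4 2 3 1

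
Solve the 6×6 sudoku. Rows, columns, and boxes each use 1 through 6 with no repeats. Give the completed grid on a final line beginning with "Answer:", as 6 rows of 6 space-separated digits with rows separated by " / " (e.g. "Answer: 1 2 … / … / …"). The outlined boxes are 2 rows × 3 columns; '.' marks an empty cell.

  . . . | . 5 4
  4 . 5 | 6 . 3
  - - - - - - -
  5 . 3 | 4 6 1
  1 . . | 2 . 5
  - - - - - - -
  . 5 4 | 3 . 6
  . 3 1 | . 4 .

Step 1. [r1c3∈{2,6}] across col 3, 2 lands solely at r1c3, so r1c3=2.
Step 2. [r5c5∈{1,2}] 1 has one home in row 5: r5c5, so r5c5=1.
Step 3. [r6c1∈{2,6}] row 6 places 6 nowhere but r6c1. So r6c1=6.
Step 4. [r1c2∈{1,6}] r1c2 is the only open cell in row 1 admitting 6 ⇒ r1c2=6.
Step 5. [r4c5∈{3}] nothing but 3 survives at r4c5 ⇒ r4c5=3.
Step 6. [r1c1∈{3}] only 3 remains possible at r1c1. So r1c1=3.
Step 7. [r2c5∈{2}] nothing but 2 survives at r2c5. So r2c5=2.
Step 8. [r3c2∈{2}] only 2 remains possible at r3c2. So r3c2=2.
Step 9. [r5c1∈{2}] r5c1's peers cover all but 2. So r5c1=2.
Step 10. [r4c3∈{6}] r4c3 is down to just 6. So r4c3=6.
Step 11. [r6c6∈{2}] r6c6 is down to just 2, so r6c6=2.
Step 12. [r6c4∈{5}] r6c4's peers cover all but 5. So r6c4=5.
Step 13. [r1c4∈{1}] nothing but 1 survives at r1c4. So r1c4=1.
Step 14. [r4c2∈{4}] r4c2's peers cover all but 4, so r4c2=4.
Step 15. [r2c2∈{1}] r2c2 is down to just 1 ⇒ r2c2=1.

Answer: 3 6 2 1 5 4 / 4 1 5 6 2 3 / 5 2 3 4 6 1 / 1 4 6 2 3 5 / 2 5 4 3 1 6 / 6 3 1 5 4 2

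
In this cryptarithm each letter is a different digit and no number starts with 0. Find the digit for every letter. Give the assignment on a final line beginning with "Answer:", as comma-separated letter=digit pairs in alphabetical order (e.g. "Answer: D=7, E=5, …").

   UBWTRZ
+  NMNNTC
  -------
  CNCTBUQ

Step 1. [col 1: Z + C ≡ Q (mod 10)] column 1 (Z + C ≡ Q (mod 10), carry-in 0) doesn't pin Q yet; pick Q=5 and continue. So Q=5.
Step 2. [col 1: Z + C ≡ Q (mod 10)] no forcing yet in column 1 (carry-in 0); C=1 is free and consistent — try it. So C=1.
Step 3. [col 1: Z + C ≡ Q (mod 10)] from column 1 (C=1, Q=5, carry-in 0, digits 1,5 already taken and all letters distinct): Z must equal 4. So Z=4.
Step 4. [col 2: R + T ≡ U (mod 10)] several values work for U in column 2 (R + T ≡ U (mod 10), carry-in 0); try U=9, so U=9.
Step 5. [col 2: R + T ≡ U (mod 10)] several values work for T in column 2 (R + T ≡ U (mod 10), carry-in 0); try T=7 ⇒ T=7.
Step 6. [col 2: R + T ≡ U (mod 10)] in column 2 we have R+T≡U with carry-in 0; given T=7, U=9 and digits 1,4,5,7,9 already taken and all letters distinct, that pins R to 2. So R=2.
Step 7. [col 3: T + N ≡ B (mod 10)] column 3 (T + N ≡ B (mod 10), carry-in 0) doesn't pin B yet; pick B=3 and continue ⇒ B=3.
Step 8. [col 3: T + N ≡ B (mod 10)] in column 3 we have T+N≡B with carry-in 0; given T=7, B=3 and digits 1,2,3,4,5,7,9 already taken and all letters distinct, that pins N to 6, so N=6.
Step 9. [col 4: W + N ≡ T (mod 10)] column 4: given N=6, T=7, carry-in 1, and digits 1,2,3,4,5,6,7,9 already taken and all letters distinct, W+N≡T (mod 10) forces W=0. So W=0.
Step 10. [col 5: B + M ≡ C (mod 10)] column 5: given B=3, C=1, carry-in 0, and digits 0,1,2,3,4,5,6,7,9 already taken and all letters distinct, B+M≡C (mod 10) forces M=8. So M=8.

Answer: B=3, C=1, M=8, N=6, Q=5, R=2, T=7, U=9, W=0, Z=4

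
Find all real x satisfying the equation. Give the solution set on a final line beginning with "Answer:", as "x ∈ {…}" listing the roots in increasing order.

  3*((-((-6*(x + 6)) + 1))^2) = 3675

Step 1. [3*((-((-6*(x + 6)) + 1))^2) = 3675] leading coefficient 3: divide by 3, so div: (-((-6*(x + 6)) + 1))^2 = 1225.
Step 2. [(-((-6*(x + 6)) + 1))^2 = 1225] LHS squared, RHS 1225 ≥ 0: apply √ (±) ⇒ sqrt: -((-6*(x + 6)) + 1) = 35 or -35.
Step 3. [-((-6*(x + 6)) + 1) = 35 or -35] leading − — multiply by −1 ⇒ neg: (-6*(x + 6)) + 1 = -35 or 35.
Step 4. [(-6*(x + 6)) + 1 = -35 or 35] peel the +1: subtract 1 from each side. So sub: -6*(x + 6) = -36 or 34.
Step 5. [-6*(x + 6) = -36 or 34] -6 out front; divide by -6, so div: x + 6 = 6 or -17/3.
Step 6. [x + 6 = 6 or -17/3] +6 is outermost — subtract 6 both sides ⇒ sub: x = 0 or -35/3.

Answer: x ∈ {-35/3, 0}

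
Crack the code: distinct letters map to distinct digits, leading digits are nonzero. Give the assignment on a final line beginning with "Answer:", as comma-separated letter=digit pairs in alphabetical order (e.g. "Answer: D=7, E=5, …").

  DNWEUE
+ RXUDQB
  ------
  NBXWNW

Step 1. [col 1: E + B ≡ W (mod 10)] no forcing yet in column 1 (carry-in 0); B=3 is free and consistent — try it ⇒ B=3.
Step 2. [col 1: E + B ≡ W (mod 10)] column 1 (E + B ≡ W (mod 10), carry-in 0) doesn't pin E yet; pick E=7 and continue ⇒ E=7.
Step 3. [col 1: E + B ≡ W (mod 10)] column 1: given E=7, B=3, carry-in 0, and digits 3,7 already taken and all letters distinct, E+B≡W (mod 10) forces W=0. So W=0.
Step 4. [col 2: U + Q ≡ N (mod 10)] column 2 (U + Q ≡ N (mod 10), carry-in 1) doesn't pin U yet; pick U=8 and continue ⇒ U=8.
Step 5. [col 2: U + Q ≡ N (mod 10)] several values work for Q in column 2 (U + Q ≡ N (mod 10), carry-in 1); try Q=5 ⇒ Q=5.
Step 6. [col 2: U + Q ≡ N (mod 10)] column 2: given U=8, Q=5, carry-in 1, and digits 0,3,5,7,8 already taken and all letters distinct, U+Q≡N (mod 10) forces N=4. So N=4.
Step 7. [col 3: E + D ≡ W (mod 10)] column 3 reads E+D+carry(1)=W with E=7, W=0; with digits 0,3,4,5,7,8 already taken and all letters distinct, the only value for D is 2 ⇒ D=2.
Step 8. [col 4: W + U ≡ X (mod 10)] from column 4 (W=0, U=8, carry-in 1, digits 0,2,3,4,5,7,8 already taken and all letters distinct): X must equal 9, so X=9.
Step 9. [col 6: D + R ≡ N (mod 10)] column 6 reads D+R+carry(1)=N with D=2, N=4; with digits 0,2,3,4,5,7,8,9 already taken and all letters distinct, the only value for R is 1. So R=1.

Answer: B=3, D=2, E=7, N=4, Q=5, R=1, U=8, W=0, X=9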